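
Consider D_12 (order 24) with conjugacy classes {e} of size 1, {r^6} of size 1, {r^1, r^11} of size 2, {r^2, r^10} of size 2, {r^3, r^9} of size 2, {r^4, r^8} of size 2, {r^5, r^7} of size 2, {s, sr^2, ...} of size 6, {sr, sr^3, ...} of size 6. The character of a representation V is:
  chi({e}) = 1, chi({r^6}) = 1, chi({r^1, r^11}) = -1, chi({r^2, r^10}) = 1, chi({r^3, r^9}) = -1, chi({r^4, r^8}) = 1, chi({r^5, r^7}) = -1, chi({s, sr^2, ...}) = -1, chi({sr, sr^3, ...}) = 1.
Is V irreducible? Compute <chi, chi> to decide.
Irreducible: <chi, chi> = 1.

Solution. <chi, chi> = (1/|G|) sum_C |C| * |chi(C)|^2 = (1/24)[1*|1|^2 + 1*|1|^2 + 2*|-1|^2 + 2*|1|^2 + 2*|-1|^2 + 2*|1|^2 + 2*|-1|^2 + 6*|-1|^2 + 6*|1|^2]
  = (1/24)[(1) + (1) + (2) + (2) + (2) + (2) + (2) + (6) + (6)] = 24/24 = 1.
A character is irreducible iff <chi, chi> = 1, so this representation is irreducible.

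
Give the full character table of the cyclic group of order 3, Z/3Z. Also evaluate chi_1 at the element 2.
Character table of Z/3Z (irreps indexed chi_0,...,chi_2 with chi_k(m) = zeta_3^(k*m), zeta_3 = exp(2*pi*i/3)):
  irrep \ class  {0} (size 1)  {1} (size 1)    {2} (size 1)  
  chi_0          1             1               1             
  chi_1          1             exp(2*I*pi/3)   exp(-2*I*pi/3)
  chi_2          1             exp(-2*I*pi/3)  exp(2*I*pi/3) 

Spot check: chi_1(2) = zeta_3^(1*2) = zeta_3^2 = exp(-2*I*pi/3).

Solution. Z/3Z is abelian, so all 3 irreducible complex representations are 1-dimensional. They are given by chi_k(m) = zeta_3^(k*m) for k = 0,...,2. Row orthogonality: sum_m chi_k(m) conj(chi_l(m)) = 3 * [k = l].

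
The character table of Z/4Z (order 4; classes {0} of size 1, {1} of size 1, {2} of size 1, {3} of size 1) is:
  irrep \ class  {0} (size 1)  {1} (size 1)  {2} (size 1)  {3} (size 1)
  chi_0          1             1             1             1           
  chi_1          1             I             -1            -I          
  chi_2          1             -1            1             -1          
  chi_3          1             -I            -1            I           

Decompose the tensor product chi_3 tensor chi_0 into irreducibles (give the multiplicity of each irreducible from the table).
chi_3 tensor chi_0 = chi_3 (all other irreducibles have multiplicity 0).

Solution. The character of a tensor product is the pointwise product (chi_3 * chi_0)(C) = chi_3(C) * chi_0(C):
  {0}: (1)*(1), {1}: (-I)*(1), {2}: (-1)*(1), {3}: (I)*(1)
so (chi_3 * chi_0) takes values
  {0} -> 1, {1} -> -I, {2} -> -1, {3} -> I.
Now take the inner product of this character with each irreducible chi from the table, <chi_3*chi_0, chi> = (1/4) sum_C |C| (chi_3*chi_0)(C) conj(chi(C)):
  <chi_3*chi_0, chi_0> = (1/4)[1*(1)*conj(1) + 1*(-I)*conj(1) + 1*(-1)*conj(1) + 1*(I)*conj(1)]
      = (1/4)[(1) + (-I) + (-1) + (I)] = 0/4 = 0
  <chi_3*chi_0, chi_1> = (1/4)[1*(1)*conj(1) + 1*(-I)*conj(I) + 1*(-1)*conj(-1) + 1*(I)*conj(-I)]
      = (1/4)[(1) + (-1) + (1) + (-1)] = 0/4 = 0
  <chi_3*chi_0, chi_2> = (1/4)[1*(1)*conj(1) + 1*(-I)*conj(-1) + 1*(-1)*conj(1) + 1*(I)*conj(-1)]
      = (1/4)[(1) + (I) + (-1) + (-I)] = 0/4 = 0
  <chi_3*chi_0, chi_3> = (1/4)[1*(1)*conj(1) + 1*(-I)*conj(-I) + 1*(-1)*conj(-1) + 1*(I)*conj(I)]
      = (1/4)[(1) + (1) + (1) + (1)] = 4/4 = 1
(Exp terms are combined using exp(i*s)*conj(exp(i*t)) = exp(i*(s-t)), and sums of them are collapsed using the identity that for every m > 1 the m distinct m-th roots of unity sum to 0, e.g. 1 + exp(2*I*pi/3) + exp(-2*I*pi/3) = 0.)
Hence the multiplicities are chi_3: 1. Dimension check: dim(chi_3)*dim(chi_0) = 1*1 = 1 and sum (mult * dim) = 1*1 = 1.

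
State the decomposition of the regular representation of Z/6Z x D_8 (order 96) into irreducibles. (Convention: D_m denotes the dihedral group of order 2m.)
Each irreducible V_i of dimension d_i appears with multiplicity d_i, i.e. rho_reg = (direct sum over all irreducibles V_i) d_i V_i. The irreducible dimensions for Z/6Z x D_8 are 1, 1, 1, 1, 1, 1, 1, 1, 1, 1, 1, 1, 1, 1, 1, 1, 1, 1, 1, 1, 1, 1, 1, 1, 2, 2, 2, 2, 2, 2, 2, 2, 2, 2, 2, 2, 2, 2, 2, 2, 2, 2: 24 irreducibles of dimension 1, each with multiplicity 1; 18 irreducibles of dimension 2, each with multiplicity 2. Total dimension 24*1*1 + 18*2*2 = 96 = |G|.

Proof sketch: General theorem: in the regular representation of a finite group G, each irreducible appears with multiplicity equal to its dimension. Check: dim(rho_reg) = sum d_i^2 = 1 + 1 + 1 + 1 + 1 + 1 + 1 + 1 + 1 + 1 + 1 + 1 + 1 + 1 + 1 + 1 + 1 + 1 + 1 + 1 + 1 + 1 + 1 + 1 + 4 + 4 + 4 + 4 + 4 + 4 + 4 + 4 + 4 + 4 + 4 + 4 + 4 + 4 + 4 + 4 + 4 + 4 = 96 = |G|.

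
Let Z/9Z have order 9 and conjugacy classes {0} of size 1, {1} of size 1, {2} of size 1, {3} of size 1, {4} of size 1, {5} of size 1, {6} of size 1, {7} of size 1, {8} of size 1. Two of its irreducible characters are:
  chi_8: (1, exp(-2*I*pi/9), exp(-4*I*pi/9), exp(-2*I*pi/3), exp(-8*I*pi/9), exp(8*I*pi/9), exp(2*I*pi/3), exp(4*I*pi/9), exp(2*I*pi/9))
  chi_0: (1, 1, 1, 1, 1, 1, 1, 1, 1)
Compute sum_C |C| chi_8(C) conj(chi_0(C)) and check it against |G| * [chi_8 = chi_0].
Sum = 0; so <chi_8, chi_0> = 0 (distinct irreducibles are orthogonal).

Argument: Compute term by term over conjugacy classes (|C| * chi_8(C) * conj(chi_0(C))):
  1*(1)*conj(1) + 1*(exp(-2*I*pi/9))*conj(1) + 1*(exp(-4*I*pi/9))*conj(1) + 1*(exp(-2*I*pi/3))*conj(1) + 1*(exp(-8*I*pi/9))*conj(1) + 1*(exp(8*I*pi/9))*conj(1) + 1*(exp(2*I*pi/3))*conj(1) + 1*(exp(4*I*pi/9))*conj(1) + 1*(exp(2*I*pi/9))*conj(1)
  = (1) + (exp(-2*I*pi/9)) + (exp(-4*I*pi/9)) + (exp(-2*I*pi/3)) + (exp(-8*I*pi/9)) + (exp(8*I*pi/9)) + (exp(2*I*pi/3)) + (exp(4*I*pi/9)) + (exp(2*I*pi/9))
  = 0.
(Exp terms are combined using exp(i*s)*conj(exp(i*t)) = exp(i*(s-t)), and sums of them are collapsed using the identity that for every m > 1 the m distinct m-th roots of unity sum to 0, e.g. 1 + exp(2*I*pi/3) + exp(-2*I*pi/3) = 0.)
Dividing by |G| = 9 gives 0/9 = 0, matching the row-orthogonality relation <chi_8, chi_0> = [chi_8 = chi_0].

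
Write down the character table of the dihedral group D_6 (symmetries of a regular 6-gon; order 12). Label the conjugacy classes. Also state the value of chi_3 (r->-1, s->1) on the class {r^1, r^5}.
Conjugacy classes: {e} of size 1, {r^3} of size 1, {r^1, r^5} of size 2, {r^2, r^4} of size 2, {s, sr^2, ...} of size 3, {sr, sr^3, ...} of size 3.
Character table:
  irrep \ class              {e} (size 1)  {r^3} (size 1)  {r^1, r^5} (size 2)  {r^2, r^4} (size 2)  {s, sr^2, ...} (size 3)  {sr, sr^3, ...} (size 3)
  chi_1 (triv)               1             1               1                    1                    1                        1                       
  chi_2 (sign: r->1, s->-1)  1             1               1                    1                    -1                       -1                      
  chi_3 (r->-1, s->1)        1             -1              -1                   1                    1                        -1                      
  chi_4 (r->-1, s->-1)       1             -1              -1                   1                    -1                       1                       
  chi_5 (2d, j=1)            2             -2              1                    -1                   0                        0                       
  chi_6 (2d, j=2)            2             2               -1                   -1                   0                        0                       

Spot check: chi_3 (r->-1, s->1) on {r^1, r^5} = -1.

D_6 has order 2*6 = 12 with 6 conjugacy classes, hence 6 irreducibles. Sum of squared dims 1 + 1 + 1 + 1 + 4 + 4 = 12 = |G|. Linear characters come from the abelianisation; the 2-dimensional irreps have character r^k -> 2*cos(2*pi*j*k/6), reflections -> 0.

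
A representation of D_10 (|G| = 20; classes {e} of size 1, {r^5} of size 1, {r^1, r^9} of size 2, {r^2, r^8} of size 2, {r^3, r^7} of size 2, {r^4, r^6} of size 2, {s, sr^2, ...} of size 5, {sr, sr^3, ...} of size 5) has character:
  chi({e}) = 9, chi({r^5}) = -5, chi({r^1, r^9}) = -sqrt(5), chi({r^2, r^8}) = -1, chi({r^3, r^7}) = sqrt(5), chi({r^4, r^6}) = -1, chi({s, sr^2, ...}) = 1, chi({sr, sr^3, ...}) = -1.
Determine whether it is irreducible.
Not irreducible (reducible): <chi, chi> = 7 > 1.

Explanation: <chi, chi> = (1/|G|) sum_C |C| * |chi(C)|^2 = (1/20)[1*|9|^2 + 1*|-5|^2 + 2*|-sqrt(5)|^2 + 2*|-1|^2 + 2*|sqrt(5)|^2 + 2*|-1|^2 + 5*|1|^2 + 5*|-1|^2]
  = (1/20)[(81) + (25) + (10) + (2) + (10) + (2) + (5) + (5)] = 140/20 = 7.
A character is irreducible iff <chi, chi> = 1, so this representation is reducible.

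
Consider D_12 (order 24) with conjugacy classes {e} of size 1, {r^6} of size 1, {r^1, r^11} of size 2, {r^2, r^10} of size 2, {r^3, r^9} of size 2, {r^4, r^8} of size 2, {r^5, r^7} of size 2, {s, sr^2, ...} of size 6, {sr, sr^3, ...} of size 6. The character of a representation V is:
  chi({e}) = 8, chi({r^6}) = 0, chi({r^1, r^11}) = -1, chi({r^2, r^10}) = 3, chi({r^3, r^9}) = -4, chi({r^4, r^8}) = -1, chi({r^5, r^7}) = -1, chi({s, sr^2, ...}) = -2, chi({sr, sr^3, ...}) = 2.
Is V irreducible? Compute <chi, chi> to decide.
Not irreducible (reducible): <chi, chi> = 7 > 1.

Derivation: <chi, chi> = (1/|G|) sum_C |C| * |chi(C)|^2 = (1/24)[1*|8|^2 + 1*|0|^2 + 2*|-1|^2 + 2*|3|^2 + 2*|-4|^2 + 2*|-1|^2 + 2*|-1|^2 + 6*|-2|^2 + 6*|2|^2]
  = (1/24)[(64) + (0) + (2) + (18) + (32) + (2) + (2) + (24) + (24)] = 168/24 = 7.
A character is irreducible iff <chi, chi> = 1, so this representation is reducible.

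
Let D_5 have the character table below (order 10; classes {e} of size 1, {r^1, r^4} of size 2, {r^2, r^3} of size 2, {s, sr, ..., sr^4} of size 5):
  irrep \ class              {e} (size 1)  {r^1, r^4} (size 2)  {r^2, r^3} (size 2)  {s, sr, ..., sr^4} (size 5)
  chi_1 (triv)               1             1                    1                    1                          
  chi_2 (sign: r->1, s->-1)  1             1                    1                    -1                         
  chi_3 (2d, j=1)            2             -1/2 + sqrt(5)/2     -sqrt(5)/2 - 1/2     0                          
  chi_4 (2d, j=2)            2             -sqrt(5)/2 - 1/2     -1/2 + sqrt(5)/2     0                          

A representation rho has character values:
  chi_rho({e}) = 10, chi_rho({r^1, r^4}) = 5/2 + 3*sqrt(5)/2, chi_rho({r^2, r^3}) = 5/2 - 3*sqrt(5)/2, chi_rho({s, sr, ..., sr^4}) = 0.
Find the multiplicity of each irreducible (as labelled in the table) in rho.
Multiplicities: chi_1: 2, chi_2: 2, chi_3: 3, chi_4: 0.

Proof sketch: Use <chi_rho, chi> = (1/|G|) sum_C |C| * chi_rho(C) * conj(chi(C)) with |G| = 10 for each irreducible chi in the table:
  <chi_rho, chi_1> = (1/10)[1*(10)*conj(1) + 2*(5/2 + 3*sqrt(5)/2)*conj(1) + 2*(5/2 - 3*sqrt(5)/2)*conj(1) + 5*(0)*conj(1)]
      = (1/10)[(10) + (5 + 3*sqrt(5)) + (5 - 3*sqrt(5)) + (0)] = 20/10 = 2
  <chi_rho, chi_2> = (1/10)[1*(10)*conj(1) + 2*(5/2 + 3*sqrt(5)/2)*conj(1) + 2*(5/2 - 3*sqrt(5)/2)*conj(1) + 5*(0)*conj(-1)]
      = (1/10)[(10) + (5 + 3*sqrt(5)) + (5 - 3*sqrt(5)) + (0)] = 20/10 = 2
  <chi_rho, chi_3> = (1/10)[1*(10)*conj(2) + 2*(5/2 + 3*sqrt(5)/2)*conj(-1/2 + sqrt(5)/2) + 2*(5/2 - 3*sqrt(5)/2)*conj(-sqrt(5)/2 - 1/2) + 5*(0)*conj(0)]
      = (1/10)[(20) + (sqrt(5) + 5) + (5 - sqrt(5)) + (0)] = 30/10 = 3
  <chi_rho, chi_4> = (1/10)[1*(10)*conj(2) + 2*(5/2 + 3*sqrt(5)/2)*conj(-sqrt(5)/2 - 1/2) + 2*(5/2 - 3*sqrt(5)/2)*conj(-1/2 + sqrt(5)/2) + 5*(0)*conj(0)]
      = (1/10)[(20) + (-10 - 4*sqrt(5)) + (-10 + 4*sqrt(5)) + (0)] = 0/10 = 0
Dimension check: dim(rho) = sum (mult * dim) = 2*1 + 2*1 + 3*2 + 0*2 = 10 = chi_rho(e) = 10.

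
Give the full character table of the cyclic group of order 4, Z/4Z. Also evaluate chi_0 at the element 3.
Character table of Z/4Z (irreps indexed chi_0,...,chi_3 with chi_k(m) = zeta_4^(k*m), zeta_4 = exp(2*pi*i/4)):
  irrep \ class  {0} (size 1)  {1} (size 1)  {2} (size 1)  {3} (size 1)
  chi_0          1             1             1             1           
  chi_1          1             I             -1            -I          
  chi_2          1             -1            1             -1          
  chi_3          1             -I            -1            I           

Spot check: chi_0(3) = zeta_4^(0*3) = zeta_4^0 = 1.

Justification: Z/4Z is abelian, so all 4 irreducible complex representations are 1-dimensional. They are given by chi_k(m) = zeta_4^(k*m) for k = 0,...,3. Row orthogonality: sum_m chi_k(m) conj(chi_l(m)) = 4 * [k = l].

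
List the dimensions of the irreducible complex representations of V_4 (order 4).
Dimensions: 1, 1, 1, 1

Proof sketch: There are 4 irreducibles (= number of conjugacy classes). Their dimensions d_i satisfy sum d_i^2 = |G| = 4: 1 + 1 + 1 + 1 = 4.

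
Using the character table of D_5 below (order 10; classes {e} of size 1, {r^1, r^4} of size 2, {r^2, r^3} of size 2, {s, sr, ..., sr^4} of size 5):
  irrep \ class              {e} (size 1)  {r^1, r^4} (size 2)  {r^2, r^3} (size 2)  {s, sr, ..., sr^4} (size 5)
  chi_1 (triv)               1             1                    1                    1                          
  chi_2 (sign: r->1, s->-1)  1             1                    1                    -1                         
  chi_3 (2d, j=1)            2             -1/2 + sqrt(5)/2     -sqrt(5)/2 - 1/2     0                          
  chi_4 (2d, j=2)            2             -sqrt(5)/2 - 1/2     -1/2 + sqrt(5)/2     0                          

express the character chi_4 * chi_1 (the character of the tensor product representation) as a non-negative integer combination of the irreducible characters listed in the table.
chi_4 tensor chi_1 = chi_4 (all other irreducibles have multiplicity 0).

Working: The character of a tensor product is the pointwise product (chi_4 * chi_1)(C) = chi_4(C) * chi_1(C):
  {e}: (2)*(1), {r^1, r^4}: (-sqrt(5)/2 - 1/2)*(1), {r^2, r^3}: (-1/2 + sqrt(5)/2)*(1), {s, sr, ..., sr^4}: (0)*(1)
so (chi_4 * chi_1) takes values
  {e} -> 2, {r^1, r^4} -> -sqrt(5)/2 - 1/2, {r^2, r^3} -> -1/2 + sqrt(5)/2, {s, sr, ..., sr^4} -> 0.
Now take the inner product of this character with each irreducible chi from the table, <chi_4*chi_1, chi> = (1/10) sum_C |C| (chi_4*chi_1)(C) conj(chi(C)):
  <chi_4*chi_1, chi_1> = (1/10)[1*(2)*conj(1) + 2*(-sqrt(5)/2 - 1/2)*conj(1) + 2*(-1/2 + sqrt(5)/2)*conj(1) + 5*(0)*conj(1)]
      = (1/10)[(2) + (-sqrt(5) - 1) + (-1 + sqrt(5)) + (0)] = 0/10 = 0
  <chi_4*chi_1, chi_2> = (1/10)[1*(2)*conj(1) + 2*(-sqrt(5)/2 - 1/2)*conj(1) + 2*(-1/2 + sqrt(5)/2)*conj(1) + 5*(0)*conj(-1)]
      = (1/10)[(2) + (-sqrt(5) - 1) + (-1 + sqrt(5)) + (0)] = 0/10 = 0
  <chi_4*chi_1, chi_3> = (1/10)[1*(2)*conj(2) + 2*(-sqrt(5)/2 - 1/2)*conj(-1/2 + sqrt(5)/2) + 2*(-1/2 + sqrt(5)/2)*conj(-sqrt(5)/2 - 1/2) + 5*(0)*conj(0)]
      = (1/10)[(4) + (-2) + (-2) + (0)] = 0/10 = 0
  <chi_4*chi_1, chi_4> = (1/10)[1*(2)*conj(2) + 2*(-sqrt(5)/2 - 1/2)*conj(-sqrt(5)/2 - 1/2) + 2*(-1/2 + sqrt(5)/2)*conj(-1/2 + sqrt(5)/2) + 5*(0)*conj(0)]
      = (1/10)[(4) + (sqrt(5) + 3) + (3 - sqrt(5)) + (0)] = 10/10 = 1
Hence the multiplicities are chi_4: 1. Dimension check: dim(chi_4)*dim(chi_1) = 2*1 = 2 and sum (mult * dim) = 1*2 = 2.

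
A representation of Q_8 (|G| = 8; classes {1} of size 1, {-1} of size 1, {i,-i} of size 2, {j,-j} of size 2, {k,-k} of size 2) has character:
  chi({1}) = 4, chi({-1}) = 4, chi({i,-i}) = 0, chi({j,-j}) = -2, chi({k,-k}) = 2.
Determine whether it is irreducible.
Not irreducible (reducible): <chi, chi> = 6 > 1.

Proof sketch: <chi, chi> = (1/|G|) sum_C |C| * |chi(C)|^2 = (1/8)[1*|4|^2 + 1*|4|^2 + 2*|0|^2 + 2*|-2|^2 + 2*|2|^2]
  = (1/8)[(16) + (16) + (0) + (8) + (8)] = 48/8 = 6.
A character is irreducible iff <chi, chi> = 1, so this representation is reducible.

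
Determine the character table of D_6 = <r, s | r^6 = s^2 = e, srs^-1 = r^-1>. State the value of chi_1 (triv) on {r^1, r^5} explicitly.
Conjugacy classes: {e} of size 1, {r^3} of size 1, {r^1, r^5} of size 2, {r^2, r^4} of size 2, {s, sr^2, ...} of size 3, {sr, sr^3, ...} of size 3.
Character table:
  irrep \ class              {e} (size 1)  {r^3} (size 1)  {r^1, r^5} (size 2)  {r^2, r^4} (size 2)  {s, sr^2, ...} (size 3)  {sr, sr^3, ...} (size 3)
  chi_1 (triv)               1             1               1                    1                    1                        1                       
  chi_2 (sign: r->1, s->-1)  1             1               1                    1                    -1                       -1                      
  chi_3 (r->-1, s->1)        1             -1              -1                   1                    1                        -1                      
  chi_4 (r->-1, s->-1)       1             -1              -1                   1                    -1                       1                       
  chi_5 (2d, j=1)            2             -2              1                    -1                   0                        0                       
  chi_6 (2d, j=2)            2             2               -1                   -1                   0                        0                       

Spot check: chi_1 (triv) on {r^1, r^5} = 1.

Working: D_6 has order 2*6 = 12 with 6 conjugacy classes, hence 6 irreducibles. Sum of squared dims 1 + 1 + 1 + 1 + 4 + 4 = 12 = |G|. Linear characters come from the abelianisation; the 2-dimensional irreps have character r^k -> 2*cos(2*pi*j*k/6), reflections -> 0.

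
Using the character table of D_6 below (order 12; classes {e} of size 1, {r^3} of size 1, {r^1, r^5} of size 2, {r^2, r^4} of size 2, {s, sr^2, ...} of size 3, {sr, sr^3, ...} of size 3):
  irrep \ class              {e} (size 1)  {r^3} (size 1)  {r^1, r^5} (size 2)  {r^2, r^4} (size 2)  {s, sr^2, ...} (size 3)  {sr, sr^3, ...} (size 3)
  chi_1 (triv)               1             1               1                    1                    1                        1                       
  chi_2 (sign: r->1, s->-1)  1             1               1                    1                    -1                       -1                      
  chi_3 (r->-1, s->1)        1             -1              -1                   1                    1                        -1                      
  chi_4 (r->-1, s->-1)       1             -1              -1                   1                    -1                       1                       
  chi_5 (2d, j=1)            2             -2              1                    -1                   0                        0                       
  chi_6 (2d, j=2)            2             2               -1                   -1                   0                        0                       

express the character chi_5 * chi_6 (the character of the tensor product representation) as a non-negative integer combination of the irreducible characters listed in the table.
chi_5 tensor chi_6 = chi_3 + chi_4 + chi_5 (all other irreducibles have multiplicity 0).

Solution. The character of a tensor product is the pointwise product (chi_5 * chi_6)(C) = chi_5(C) * chi_6(C):
  {e}: (2)*(2), {r^3}: (-2)*(2), {r^1, r^5}: (1)*(-1), {r^2, r^4}: (-1)*(-1), {s, sr^2, ...}: (0)*(0), {sr, sr^3, ...}: (0)*(0)
so (chi_5 * chi_6) takes values
  {e} -> 4, {r^3} -> -4, {r^1, r^5} -> -1, {r^2, r^4} -> 1, {s, sr^2, ...} -> 0, {sr, sr^3, ...} -> 0.
Now take the inner product of this character with each irreducible chi from the table, <chi_5*chi_6, chi> = (1/12) sum_C |C| (chi_5*chi_6)(C) conj(chi(C)):
  <chi_5*chi_6, chi_1> = (1/12)[1*(4)*conj(1) + 1*(-4)*conj(1) + 2*(-1)*conj(1) + 2*(1)*conj(1) + 3*(0)*conj(1) + 3*(0)*conj(1)]
      = (1/12)[(4) + (-4) + (-2) + (2) + (0) + (0)] = 0/12 = 0
  <chi_5*chi_6, chi_2> = (1/12)[1*(4)*conj(1) + 1*(-4)*conj(1) + 2*(-1)*conj(1) + 2*(1)*conj(1) + 3*(0)*conj(-1) + 3*(0)*conj(-1)]
      = (1/12)[(4) + (-4) + (-2) + (2) + (0) + (0)] = 0/12 = 0
  <chi_5*chi_6, chi_3> = (1/12)[1*(4)*conj(1) + 1*(-4)*conj(-1) + 2*(-1)*conj(-1) + 2*(1)*conj(1) + 3*(0)*conj(1) + 3*(0)*conj(-1)]
      = (1/12)[(4) + (4) + (2) + (2) + (0) + (0)] = 12/12 = 1
  <chi_5*chi_6, chi_4> = (1/12)[1*(4)*conj(1) + 1*(-4)*conj(-1) + 2*(-1)*conj(-1) + 2*(1)*conj(1) + 3*(0)*conj(-1) + 3*(0)*conj(1)]
      = (1/12)[(4) + (4) + (2) + (2) + (0) + (0)] = 12/12 = 1
  <chi_5*chi_6, chi_5> = (1/12)[1*(4)*conj(2) + 1*(-4)*conj(-2) + 2*(-1)*conj(1) + 2*(1)*conj(-1) + 3*(0)*conj(0) + 3*(0)*conj(0)]
      = (1/12)[(8) + (8) + (-2) + (-2) + (0) + (0)] = 12/12 = 1
  <chi_5*chi_6, chi_6> = (1/12)[1*(4)*conj(2) + 1*(-4)*conj(2) + 2*(-1)*conj(-1) + 2*(1)*conj(-1) + 3*(0)*conj(0) + 3*(0)*conj(0)]
      = (1/12)[(8) + (-8) + (2) + (-2) + (0) + (0)] = 0/12 = 0
Hence the multiplicities are chi_3: 1, chi_4: 1, chi_5: 1. Dimension check: dim(chi_5)*dim(chi_6) = 2*2 = 4 and sum (mult * dim) = 1*1 + 1*1 + 1*2 = 4.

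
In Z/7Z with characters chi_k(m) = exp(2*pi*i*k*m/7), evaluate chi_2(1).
chi_2(1) = zeta_7^2 = exp(4*I*pi/7)

Proof sketch: chi_2(1) = zeta_7^(2*1) = zeta_7^2. Since zeta_7^7 = 1, this equals zeta_7^2 = exp(2*pi*i*2/7) = exp(4*I*pi/7).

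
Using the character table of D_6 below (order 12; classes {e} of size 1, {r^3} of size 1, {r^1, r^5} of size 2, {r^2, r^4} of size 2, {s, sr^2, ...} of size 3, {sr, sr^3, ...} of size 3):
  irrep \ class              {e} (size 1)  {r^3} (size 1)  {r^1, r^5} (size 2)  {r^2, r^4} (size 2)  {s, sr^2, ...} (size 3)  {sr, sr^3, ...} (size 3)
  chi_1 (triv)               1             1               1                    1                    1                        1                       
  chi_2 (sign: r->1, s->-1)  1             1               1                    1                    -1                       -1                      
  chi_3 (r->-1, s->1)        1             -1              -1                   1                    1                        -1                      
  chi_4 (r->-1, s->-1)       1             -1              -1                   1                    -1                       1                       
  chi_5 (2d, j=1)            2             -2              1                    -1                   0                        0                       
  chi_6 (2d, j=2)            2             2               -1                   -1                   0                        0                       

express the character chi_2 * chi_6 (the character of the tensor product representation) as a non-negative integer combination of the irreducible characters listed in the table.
chi_2 tensor chi_6 = chi_6 (all other irreducibles have multiplicity 0).

Derivation: The character of a tensor product is the pointwise product (chi_2 * chi_6)(C) = chi_2(C) * chi_6(C):
  {e}: (1)*(2), {r^3}: (1)*(2), {r^1, r^5}: (1)*(-1), {r^2, r^4}: (1)*(-1), {s, sr^2, ...}: (-1)*(0), {sr, sr^3, ...}: (-1)*(0)
so (chi_2 * chi_6) takes values
  {e} -> 2, {r^3} -> 2, {r^1, r^5} -> -1, {r^2, r^4} -> -1, {s, sr^2, ...} -> 0, {sr, sr^3, ...} -> 0.
Now take the inner product of this character with each irreducible chi from the table, <chi_2*chi_6, chi> = (1/12) sum_C |C| (chi_2*chi_6)(C) conj(chi(C)):
  <chi_2*chi_6, chi_1> = (1/12)[1*(2)*conj(1) + 1*(2)*conj(1) + 2*(-1)*conj(1) + 2*(-1)*conj(1) + 3*(0)*conj(1) + 3*(0)*conj(1)]
      = (1/12)[(2) + (2) + (-2) + (-2) + (0) + (0)] = 0/12 = 0
  <chi_2*chi_6, chi_2> = (1/12)[1*(2)*conj(1) + 1*(2)*conj(1) + 2*(-1)*conj(1) + 2*(-1)*conj(1) + 3*(0)*conj(-1) + 3*(0)*conj(-1)]
      = (1/12)[(2) + (2) + (-2) + (-2) + (0) + (0)] = 0/12 = 0
  <chi_2*chi_6, chi_3> = (1/12)[1*(2)*conj(1) + 1*(2)*conj(-1) + 2*(-1)*conj(-1) + 2*(-1)*conj(1) + 3*(0)*conj(1) + 3*(0)*conj(-1)]
      = (1/12)[(2) + (-2) + (2) + (-2) + (0) + (0)] = 0/12 = 0
  <chi_2*chi_6, chi_4> = (1/12)[1*(2)*conj(1) + 1*(2)*conj(-1) + 2*(-1)*conj(-1) + 2*(-1)*conj(1) + 3*(0)*conj(-1) + 3*(0)*conj(1)]
      = (1/12)[(2) + (-2) + (2) + (-2) + (0) + (0)] = 0/12 = 0
  <chi_2*chi_6, chi_5> = (1/12)[1*(2)*conj(2) + 1*(2)*conj(-2) + 2*(-1)*conj(1) + 2*(-1)*conj(-1) + 3*(0)*conj(0) + 3*(0)*conj(0)]
      = (1/12)[(4) + (-4) + (-2) + (2) + (0) + (0)] = 0/12 = 0
  <chi_2*chi_6, chi_6> = (1/12)[1*(2)*conj(2) + 1*(2)*conj(2) + 2*(-1)*conj(-1) + 2*(-1)*conj(-1) + 3*(0)*conj(0) + 3*(0)*conj(0)]
      = (1/12)[(4) + (4) + (2) + (2) + (0) + (0)] = 12/12 = 1
Hence the multiplicities are chi_6: 1. Dimension check: dim(chi_2)*dim(chi_6) = 1*2 = 2 and sum (mult * dim) = 1*2 = 2.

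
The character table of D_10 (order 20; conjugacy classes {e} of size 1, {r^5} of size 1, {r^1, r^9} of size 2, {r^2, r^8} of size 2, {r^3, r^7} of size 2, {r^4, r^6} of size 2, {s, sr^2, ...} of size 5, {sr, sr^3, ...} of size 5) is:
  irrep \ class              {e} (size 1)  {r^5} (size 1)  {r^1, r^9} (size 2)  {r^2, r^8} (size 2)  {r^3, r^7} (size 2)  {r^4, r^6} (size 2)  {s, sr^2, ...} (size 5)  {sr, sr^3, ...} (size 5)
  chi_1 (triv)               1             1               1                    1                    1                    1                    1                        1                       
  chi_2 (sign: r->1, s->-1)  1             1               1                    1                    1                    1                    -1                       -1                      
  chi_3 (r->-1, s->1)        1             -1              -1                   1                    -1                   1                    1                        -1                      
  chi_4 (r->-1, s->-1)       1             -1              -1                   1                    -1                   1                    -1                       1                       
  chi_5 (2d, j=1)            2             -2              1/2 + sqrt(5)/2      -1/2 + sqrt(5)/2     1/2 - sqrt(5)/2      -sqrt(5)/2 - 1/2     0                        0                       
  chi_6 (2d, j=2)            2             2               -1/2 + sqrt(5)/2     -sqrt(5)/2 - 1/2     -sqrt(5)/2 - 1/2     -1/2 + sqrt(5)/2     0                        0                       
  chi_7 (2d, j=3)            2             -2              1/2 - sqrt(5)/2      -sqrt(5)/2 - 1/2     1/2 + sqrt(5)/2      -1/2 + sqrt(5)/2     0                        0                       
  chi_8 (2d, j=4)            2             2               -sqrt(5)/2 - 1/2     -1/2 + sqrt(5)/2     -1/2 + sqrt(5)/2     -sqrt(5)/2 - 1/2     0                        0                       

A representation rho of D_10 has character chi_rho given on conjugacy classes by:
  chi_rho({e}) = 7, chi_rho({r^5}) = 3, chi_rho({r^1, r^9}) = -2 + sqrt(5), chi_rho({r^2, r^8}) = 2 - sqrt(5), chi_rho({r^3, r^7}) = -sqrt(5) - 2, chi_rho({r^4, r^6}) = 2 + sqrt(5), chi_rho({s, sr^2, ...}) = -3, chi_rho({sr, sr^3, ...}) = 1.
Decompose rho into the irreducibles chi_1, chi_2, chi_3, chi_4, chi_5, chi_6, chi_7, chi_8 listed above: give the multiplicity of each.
Multiplicities: chi_1: 0, chi_2: 1, chi_3: 0, chi_4: 2, chi_5: 0, chi_6: 2, chi_7: 0, chi_8: 0.

Justification: Use <chi_rho, chi> = (1/|G|) sum_C |C| * chi_rho(C) * conj(chi(C)) with |G| = 20 for each irreducible chi in the table:
  <chi_rho, chi_1> = (1/20)[1*(7)*conj(1) + 1*(3)*conj(1) + 2*(-2 + sqrt(5))*conj(1) + 2*(2 - sqrt(5))*conj(1) + 2*(-sqrt(5) - 2)*conj(1) + 2*(2 + sqrt(5))*conj(1) + 5*(-3)*conj(1) + 5*(1)*conj(1)]
      = (1/20)[(7) + (3) + (-4 + 2*sqrt(5)) + (4 - 2*sqrt(5)) + (-2*sqrt(5) - 4) + (4 + 2*sqrt(5)) + (-15) + (5)] = 0/20 = 0
  <chi_rho, chi_2> = (1/20)[1*(7)*conj(1) + 1*(3)*conj(1) + 2*(-2 + sqrt(5))*conj(1) + 2*(2 - sqrt(5))*conj(1) + 2*(-sqrt(5) - 2)*conj(1) + 2*(2 + sqrt(5))*conj(1) + 5*(-3)*conj(-1) + 5*(1)*conj(-1)]
      = (1/20)[(7) + (3) + (-4 + 2*sqrt(5)) + (4 - 2*sqrt(5)) + (-2*sqrt(5) - 4) + (4 + 2*sqrt(5)) + (15) + (-5)] = 20/20 = 1
  <chi_rho, chi_3> = (1/20)[1*(7)*conj(1) + 1*(3)*conj(-1) + 2*(-2 + sqrt(5))*conj(-1) + 2*(2 - sqrt(5))*conj(1) + 2*(-sqrt(5) - 2)*conj(-1) + 2*(2 + sqrt(5))*conj(1) + 5*(-3)*conj(1) + 5*(1)*conj(-1)]
      = (1/20)[(7) + (-3) + (4 - 2*sqrt(5)) + (4 - 2*sqrt(5)) + (4 + 2*sqrt(5)) + (4 + 2*sqrt(5)) + (-15) + (-5)] = 0/20 = 0
  <chi_rho, chi_4> = (1/20)[1*(7)*conj(1) + 1*(3)*conj(-1) + 2*(-2 + sqrt(5))*conj(-1) + 2*(2 - sqrt(5))*conj(1) + 2*(-sqrt(5) - 2)*conj(-1) + 2*(2 + sqrt(5))*conj(1) + 5*(-3)*conj(-1) + 5*(1)*conj(1)]
      = (1/20)[(7) + (-3) + (4 - 2*sqrt(5)) + (4 - 2*sqrt(5)) + (4 + 2*sqrt(5)) + (4 + 2*sqrt(5)) + (15) + (5)] = 40/20 = 2
  <chi_rho, chi_5> = (1/20)[1*(7)*conj(2) + 1*(3)*conj(-2) + 2*(-2 + sqrt(5))*conj(1/2 + sqrt(5)/2) + 2*(2 - sqrt(5))*conj(-1/2 + sqrt(5)/2) + 2*(-sqrt(5) - 2)*conj(1/2 - sqrt(5)/2) + 2*(2 + sqrt(5))*conj(-sqrt(5)/2 - 1/2) + 5*(-3)*conj(0) + 5*(1)*conj(0)]
      = (1/20)[(14) + (-6) + (3 - sqrt(5)) + (-7 + 3*sqrt(5)) + (sqrt(5) + 3) + (-7 - 3*sqrt(5)) + (0) + (0)] = 0/20 = 0
  <chi_rho, chi_6> = (1/20)[1*(7)*conj(2) + 1*(3)*conj(2) + 2*(-2 + sqrt(5))*conj(-1/2 + sqrt(5)/2) + 2*(2 - sqrt(5))*conj(-sqrt(5)/2 - 1/2) + 2*(-sqrt(5) - 2)*conj(-sqrt(5)/2 - 1/2) + 2*(2 + sqrt(5))*conj(-1/2 + sqrt(5)/2) + 5*(-3)*conj(0) + 5*(1)*conj(0)]
      = (1/20)[(14) + (6) + (7 - 3*sqrt(5)) + (3 - sqrt(5)) + (3*sqrt(5) + 7) + (sqrt(5) + 3) + (0) + (0)] = 40/20 = 2
  <chi_rho, chi_7> = (1/20)[1*(7)*conj(2) + 1*(3)*conj(-2) + 2*(-2 + sqrt(5))*conj(1/2 - sqrt(5)/2) + 2*(2 - sqrt(5))*conj(-sqrt(5)/2 - 1/2) + 2*(-sqrt(5) - 2)*conj(1/2 + sqrt(5)/2) + 2*(2 + sqrt(5))*conj(-1/2 + sqrt(5)/2) + 5*(-3)*conj(0) + 5*(1)*conj(0)]
      = (1/20)[(14) + (-6) + (-7 + 3*sqrt(5)) + (3 - sqrt(5)) + (-7 - 3*sqrt(5)) + (sqrt(5) + 3) + (0) + (0)] = 0/20 = 0
  <chi_rho, chi_8> = (1/20)[1*(7)*conj(2) + 1*(3)*conj(2) + 2*(-2 + sqrt(5))*conj(-sqrt(5)/2 - 1/2) + 2*(2 - sqrt(5))*conj(-1/2 + sqrt(5)/2) + 2*(-sqrt(5) - 2)*conj(-1/2 + sqrt(5)/2) + 2*(2 + sqrt(5))*conj(-sqrt(5)/2 - 1/2) + 5*(-3)*conj(0) + 5*(1)*conj(0)]
      = (1/20)[(14) + (6) + (-3 + sqrt(5)) + (-7 + 3*sqrt(5)) + (-3 - sqrt(5)) + (-7 - 3*sqrt(5)) + (0) + (0)] = 0/20 = 0
Dimension check: dim(rho) = sum (mult * dim) = 0*1 + 1*1 + 0*1 + 2*1 + 0*2 + 2*2 + 0*2 + 0*2 = 7 = chi_rho(e) = 7.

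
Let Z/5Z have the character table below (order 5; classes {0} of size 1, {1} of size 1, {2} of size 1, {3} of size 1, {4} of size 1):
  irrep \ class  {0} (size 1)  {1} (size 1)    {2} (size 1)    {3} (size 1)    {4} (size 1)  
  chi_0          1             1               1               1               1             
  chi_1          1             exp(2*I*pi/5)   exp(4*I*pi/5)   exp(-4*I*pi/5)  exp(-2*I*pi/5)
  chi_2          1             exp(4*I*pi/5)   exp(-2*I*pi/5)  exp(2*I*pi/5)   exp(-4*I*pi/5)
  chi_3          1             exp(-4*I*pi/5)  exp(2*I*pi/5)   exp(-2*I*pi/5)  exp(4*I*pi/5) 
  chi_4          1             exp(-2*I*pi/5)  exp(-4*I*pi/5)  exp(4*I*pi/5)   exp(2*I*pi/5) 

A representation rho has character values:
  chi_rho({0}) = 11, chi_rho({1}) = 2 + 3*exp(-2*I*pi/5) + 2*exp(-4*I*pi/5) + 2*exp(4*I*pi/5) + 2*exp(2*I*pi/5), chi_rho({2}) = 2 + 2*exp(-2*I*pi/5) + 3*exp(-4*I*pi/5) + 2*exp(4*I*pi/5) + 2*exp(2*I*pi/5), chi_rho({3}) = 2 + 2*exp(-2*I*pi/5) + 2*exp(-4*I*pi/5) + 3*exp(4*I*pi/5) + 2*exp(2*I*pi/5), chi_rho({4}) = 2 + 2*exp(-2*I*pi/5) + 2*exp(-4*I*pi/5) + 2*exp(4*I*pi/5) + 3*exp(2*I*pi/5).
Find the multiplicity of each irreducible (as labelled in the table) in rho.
Multiplicities: chi_0: 2, chi_1: 2, chi_2: 2, chi_3: 2, chi_4: 3.

Use <chi_rho, chi> = (1/|G|) sum_C |C| * chi_rho(C) * conj(chi(C)) with |G| = 5 for each irreducible chi in the table:
  <chi_rho, chi_0> = (1/5)[1*(11)*conj(1) + 1*(2 + 3*exp(-2*I*pi/5) + 2*exp(-4*I*pi/5) + 2*exp(4*I*pi/5) + 2*exp(2*I*pi/5))*conj(1) + 1*(2 + 2*exp(-2*I*pi/5) + 3*exp(-4*I*pi/5) + 2*exp(4*I*pi/5) + 2*exp(2*I*pi/5))*conj(1) + 1*(2 + 2*exp(-2*I*pi/5) + 2*exp(-4*I*pi/5) + 3*exp(4*I*pi/5) + 2*exp(2*I*pi/5))*conj(1) + 1*(2 + 2*exp(-2*I*pi/5) + 2*exp(-4*I*pi/5) + 2*exp(4*I*pi/5) + 3*exp(2*I*pi/5))*conj(1)]
      = (1/5)[(11) + (2 + 3*exp(-2*I*pi/5) + 2*exp(-4*I*pi/5) + 2*exp(4*I*pi/5) + 2*exp(2*I*pi/5)) + (2 + 2*exp(-2*I*pi/5) + 3*exp(-4*I*pi/5) + 2*exp(4*I*pi/5) + 2*exp(2*I*pi/5)) + (2 + 2*exp(-2*I*pi/5) + 2*exp(-4*I*pi/5) + 3*exp(4*I*pi/5) + 2*exp(2*I*pi/5)) + (2 + 2*exp(-2*I*pi/5) + 2*exp(-4*I*pi/5) + 2*exp(4*I*pi/5) + 3*exp(2*I*pi/5))] = 10/5 = 2
  <chi_rho, chi_1> = (1/5)[1*(11)*conj(1) + 1*(2 + 3*exp(-2*I*pi/5) + 2*exp(-4*I*pi/5) + 2*exp(4*I*pi/5) + 2*exp(2*I*pi/5))*conj(exp(2*I*pi/5)) + 1*(2 + 2*exp(-2*I*pi/5) + 3*exp(-4*I*pi/5) + 2*exp(4*I*pi/5) + 2*exp(2*I*pi/5))*conj(exp(4*I*pi/5)) + 1*(2 + 2*exp(-2*I*pi/5) + 2*exp(-4*I*pi/5) + 3*exp(4*I*pi/5) + 2*exp(2*I*pi/5))*conj(exp(-4*I*pi/5)) + 1*(2 + 2*exp(-2*I*pi/5) + 2*exp(-4*I*pi/5) + 2*exp(4*I*pi/5) + 3*exp(2*I*pi/5))*conj(exp(-2*I*pi/5))]
      = (1/5)[(11) + (2 + 2*exp(-2*I*pi/5) + 3*exp(-4*I*pi/5) + 2*exp(4*I*pi/5) + 2*exp(2*I*pi/5)) + (2 + 2*exp(-2*I*pi/5) + 2*exp(-4*I*pi/5) + 2*exp(4*I*pi/5) + 3*exp(2*I*pi/5)) + (2 + 3*exp(-2*I*pi/5) + 2*exp(-4*I*pi/5) + 2*exp(4*I*pi/5) + 2*exp(2*I*pi/5)) + (2 + 2*exp(-2*I*pi/5) + 2*exp(-4*I*pi/5) + 3*exp(4*I*pi/5) + 2*exp(2*I*pi/5))] = 10/5 = 2
  <chi_rho, chi_2> = (1/5)[1*(11)*conj(1) + 1*(2 + 3*exp(-2*I*pi/5) + 2*exp(-4*I*pi/5) + 2*exp(4*I*pi/5) + 2*exp(2*I*pi/5))*conj(exp(4*I*pi/5)) + 1*(2 + 2*exp(-2*I*pi/5) + 3*exp(-4*I*pi/5) + 2*exp(4*I*pi/5) + 2*exp(2*I*pi/5))*conj(exp(-2*I*pi/5)) + 1*(2 + 2*exp(-2*I*pi/5) + 2*exp(-4*I*pi/5) + 3*exp(4*I*pi/5) + 2*exp(2*I*pi/5))*conj(exp(2*I*pi/5)) + 1*(2 + 2*exp(-2*I*pi/5) + 2*exp(-4*I*pi/5) + 2*exp(4*I*pi/5) + 3*exp(2*I*pi/5))*conj(exp(-4*I*pi/5))]
      = (1/5)[(11) + (2 + 2*exp(-2*I*pi/5) + 2*exp(-4*I*pi/5) + 3*exp(4*I*pi/5) + 2*exp(2*I*pi/5)) + (2 + 3*exp(-2*I*pi/5) + 2*exp(-4*I*pi/5) + 2*exp(4*I*pi/5) + 2*exp(2*I*pi/5)) + (2 + 2*exp(-2*I*pi/5) + 2*exp(-4*I*pi/5) + 2*exp(4*I*pi/5) + 3*exp(2*I*pi/5)) + (2 + 2*exp(-2*I*pi/5) + 3*exp(-4*I*pi/5) + 2*exp(4*I*pi/5) + 2*exp(2*I*pi/5))] = 10/5 = 2
  <chi_rho, chi_3> = (1/5)[1*(11)*conj(1) + 1*(2 + 3*exp(-2*I*pi/5) + 2*exp(-4*I*pi/5) + 2*exp(4*I*pi/5) + 2*exp(2*I*pi/5))*conj(exp(-4*I*pi/5)) + 1*(2 + 2*exp(-2*I*pi/5) + 3*exp(-4*I*pi/5) + 2*exp(4*I*pi/5) + 2*exp(2*I*pi/5))*conj(exp(2*I*pi/5)) + 1*(2 + 2*exp(-2*I*pi/5) + 2*exp(-4*I*pi/5) + 3*exp(4*I*pi/5) + 2*exp(2*I*pi/5))*conj(exp(-2*I*pi/5)) + 1*(2 + 2*exp(-2*I*pi/5) + 2*exp(-4*I*pi/5) + 2*exp(4*I*pi/5) + 3*exp(2*I*pi/5))*conj(exp(4*I*pi/5))]
      = (1/5)[(11) + (2 + 2*exp(-2*I*pi/5) + 2*exp(-4*I*pi/5) + 2*exp(4*I*pi/5) + 3*exp(2*I*pi/5)) + (2 + 2*exp(-2*I*pi/5) + 2*exp(-4*I*pi/5) + 3*exp(4*I*pi/5) + 2*exp(2*I*pi/5)) + (2 + 2*exp(-2*I*pi/5) + 3*exp(-4*I*pi/5) + 2*exp(4*I*pi/5) + 2*exp(2*I*pi/5)) + (2 + 3*exp(-2*I*pi/5) + 2*exp(-4*I*pi/5) + 2*exp(4*I*pi/5) + 2*exp(2*I*pi/5))] = 10/5 = 2
  <chi_rho, chi_4> = (1/5)[1*(11)*conj(1) + 1*(2 + 3*exp(-2*I*pi/5) + 2*exp(-4*I*pi/5) + 2*exp(4*I*pi/5) + 2*exp(2*I*pi/5))*conj(exp(-2*I*pi/5)) + 1*(2 + 2*exp(-2*I*pi/5) + 3*exp(-4*I*pi/5) + 2*exp(4*I*pi/5) + 2*exp(2*I*pi/5))*conj(exp(-4*I*pi/5)) + 1*(2 + 2*exp(-2*I*pi/5) + 2*exp(-4*I*pi/5) + 3*exp(4*I*pi/5) + 2*exp(2*I*pi/5))*conj(exp(4*I*pi/5)) + 1*(2 + 2*exp(-2*I*pi/5) + 2*exp(-4*I*pi/5) + 2*exp(4*I*pi/5) + 3*exp(2*I*pi/5))*conj(exp(2*I*pi/5))]
      = (1/5)[(11) + (1) + (1) + (1) + (1)] = 15/5 = 3
(Exp terms are combined using exp(i*s)*conj(exp(i*t)) = exp(i*(s-t)), and sums of them are collapsed using the identity that for every m > 1 the m distinct m-th roots of unity sum to 0, e.g. 1 + exp(2*I*pi/3) + exp(-2*I*pi/3) = 0.)
Dimension check: dim(rho) = sum (mult * dim) = 2*1 + 2*1 + 2*1 + 2*1 + 3*1 = 11 = chi_rho(e) = 11.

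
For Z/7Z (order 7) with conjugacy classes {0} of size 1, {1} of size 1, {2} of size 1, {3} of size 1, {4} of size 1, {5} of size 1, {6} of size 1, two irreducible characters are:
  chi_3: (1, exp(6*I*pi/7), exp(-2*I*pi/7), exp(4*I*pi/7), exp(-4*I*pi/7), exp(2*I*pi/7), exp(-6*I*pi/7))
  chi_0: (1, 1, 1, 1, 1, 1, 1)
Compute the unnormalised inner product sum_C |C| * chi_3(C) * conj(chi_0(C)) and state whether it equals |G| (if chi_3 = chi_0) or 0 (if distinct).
Sum = 0; so <chi_3, chi_0> = 0 (distinct irreducibles are orthogonal).

Proof sketch: Compute term by term over conjugacy classes (|C| * chi_3(C) * conj(chi_0(C))):
  1*(1)*conj(1) + 1*(exp(6*I*pi/7))*conj(1) + 1*(exp(-2*I*pi/7))*conj(1) + 1*(exp(4*I*pi/7))*conj(1) + 1*(exp(-4*I*pi/7))*conj(1) + 1*(exp(2*I*pi/7))*conj(1) + 1*(exp(-6*I*pi/7))*conj(1)
  = (1) + (exp(6*I*pi/7)) + (exp(-2*I*pi/7)) + (exp(4*I*pi/7)) + (exp(-4*I*pi/7)) + (exp(2*I*pi/7)) + (exp(-6*I*pi/7))
  = 0.
(Exp terms are combined using exp(i*s)*conj(exp(i*t)) = exp(i*(s-t)), and sums of them are collapsed using the identity that for every m > 1 the m distinct m-th roots of unity sum to 0, e.g. 1 + exp(2*I*pi/3) + exp(-2*I*pi/3) = 0.)
Dividing by |G| = 7 gives 0/7 = 0, matching the row-orthogonality relation <chi_3, chi_0> = [chi_3 = chi_0].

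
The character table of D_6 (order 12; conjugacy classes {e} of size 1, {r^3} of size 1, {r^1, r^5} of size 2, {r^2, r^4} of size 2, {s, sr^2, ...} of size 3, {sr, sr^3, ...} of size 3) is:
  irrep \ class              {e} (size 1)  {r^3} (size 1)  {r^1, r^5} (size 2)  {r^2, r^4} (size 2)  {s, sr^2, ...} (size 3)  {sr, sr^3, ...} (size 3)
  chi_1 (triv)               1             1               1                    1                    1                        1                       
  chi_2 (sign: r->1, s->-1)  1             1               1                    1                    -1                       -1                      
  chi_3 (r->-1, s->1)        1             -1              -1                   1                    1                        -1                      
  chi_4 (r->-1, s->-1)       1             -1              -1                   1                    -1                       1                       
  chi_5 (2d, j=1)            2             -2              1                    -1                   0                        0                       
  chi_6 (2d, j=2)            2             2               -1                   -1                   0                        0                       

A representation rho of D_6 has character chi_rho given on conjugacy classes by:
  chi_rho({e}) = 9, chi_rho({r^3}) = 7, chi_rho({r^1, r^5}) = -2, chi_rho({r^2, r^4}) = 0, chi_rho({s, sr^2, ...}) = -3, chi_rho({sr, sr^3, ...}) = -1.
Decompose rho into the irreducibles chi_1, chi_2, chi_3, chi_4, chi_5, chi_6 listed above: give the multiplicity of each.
Multiplicities: chi_1: 0, chi_2: 2, chi_3: 0, chi_4: 1, chi_5: 0, chi_6: 3.

Reasoning: Use <chi_rho, chi> = (1/|G|) sum_C |C| * chi_rho(C) * conj(chi(C)) with |G| = 12 for each irreducible chi in the table:
  <chi_rho, chi_1> = (1/12)[1*(9)*conj(1) + 1*(7)*conj(1) + 2*(-2)*conj(1) + 2*(0)*conj(1) + 3*(-3)*conj(1) + 3*(-1)*conj(1)]
      = (1/12)[(9) + (7) + (-4) + (0) + (-9) + (-3)] = 0/12 = 0
  <chi_rho, chi_2> = (1/12)[1*(9)*conj(1) + 1*(7)*conj(1) + 2*(-2)*conj(1) + 2*(0)*conj(1) + 3*(-3)*conj(-1) + 3*(-1)*conj(-1)]
      = (1/12)[(9) + (7) + (-4) + (0) + (9) + (3)] = 24/12 = 2
  <chi_rho, chi_3> = (1/12)[1*(9)*conj(1) + 1*(7)*conj(-1) + 2*(-2)*conj(-1) + 2*(0)*conj(1) + 3*(-3)*conj(1) + 3*(-1)*conj(-1)]
      = (1/12)[(9) + (-7) + (4) + (0) + (-9) + (3)] = 0/12 = 0
  <chi_rho, chi_4> = (1/12)[1*(9)*conj(1) + 1*(7)*conj(-1) + 2*(-2)*conj(-1) + 2*(0)*conj(1) + 3*(-3)*conj(-1) + 3*(-1)*conj(1)]
      = (1/12)[(9) + (-7) + (4) + (0) + (9) + (-3)] = 12/12 = 1
  <chi_rho, chi_5> = (1/12)[1*(9)*conj(2) + 1*(7)*conj(-2) + 2*(-2)*conj(1) + 2*(0)*conj(-1) + 3*(-3)*conj(0) + 3*(-1)*conj(0)]
      = (1/12)[(18) + (-14) + (-4) + (0) + (0) + (0)] = 0/12 = 0
  <chi_rho, chi_6> = (1/12)[1*(9)*conj(2) + 1*(7)*conj(2) + 2*(-2)*conj(-1) + 2*(0)*conj(-1) + 3*(-3)*conj(0) + 3*(-1)*conj(0)]
      = (1/12)[(18) + (14) + (4) + (0) + (0) + (0)] = 36/12 = 3
Dimension check: dim(rho) = sum (mult * dim) = 0*1 + 2*1 + 0*1 + 1*1 + 0*2 + 3*2 = 9 = chi_rho(e) = 9.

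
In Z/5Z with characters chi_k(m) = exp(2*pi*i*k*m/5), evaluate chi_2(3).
chi_2(3) = zeta_5^6 = exp(2*I*pi/5)

Explanation: chi_2(3) = zeta_5^(2*3) = zeta_5^6. Since zeta_5^5 = 1, this equals zeta_5^1 = exp(2*pi*i*1/5) = exp(2*I*pi/5).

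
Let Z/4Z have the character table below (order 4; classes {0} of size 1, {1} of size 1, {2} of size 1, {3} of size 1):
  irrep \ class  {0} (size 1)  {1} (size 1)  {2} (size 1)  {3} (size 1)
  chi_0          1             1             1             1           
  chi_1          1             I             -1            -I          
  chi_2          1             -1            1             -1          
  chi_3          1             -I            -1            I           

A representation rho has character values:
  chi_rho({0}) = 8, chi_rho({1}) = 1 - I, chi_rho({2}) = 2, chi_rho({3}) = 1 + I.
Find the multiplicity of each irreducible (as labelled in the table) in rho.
Multiplicities: chi_0: 3, chi_1: 1, chi_2: 2, chi_3: 2.

Justification: Use <chi_rho, chi> = (1/|G|) sum_C |C| * chi_rho(C) * conj(chi(C)) with |G| = 4 for each irreducible chi in the table:
  <chi_rho, chi_0> = (1/4)[1*(8)*conj(1) + 1*(1 - I)*conj(1) + 1*(2)*conj(1) + 1*(1 + I)*conj(1)]
      = (1/4)[(8) + (1 - I) + (2) + (1 + I)] = 12/4 = 3
  <chi_rho, chi_1> = (1/4)[1*(8)*conj(1) + 1*(1 - I)*conj(I) + 1*(2)*conj(-1) + 1*(1 + I)*conj(-I)]
      = (1/4)[(8) + (-1 - I) + (-2) + (-1 + I)] = 4/4 = 1
  <chi_rho, chi_2> = (1/4)[1*(8)*conj(1) + 1*(1 - I)*conj(-1) + 1*(2)*conj(1) + 1*(1 + I)*conj(-1)]
      = (1/4)[(8) + (-1 + I) + (2) + (-1 - I)] = 8/4 = 2
  <chi_rho, chi_3> = (1/4)[1*(8)*conj(1) + 1*(1 - I)*conj(-I) + 1*(2)*conj(-1) + 1*(1 + I)*conj(I)]
      = (1/4)[(8) + (1 + I) + (-2) + (1 - I)] = 8/4 = 2
(Exp terms are combined using exp(i*s)*conj(exp(i*t)) = exp(i*(s-t)), and sums of them are collapsed using the identity that for every m > 1 the m distinct m-th roots of unity sum to 0, e.g. 1 + exp(2*I*pi/3) + exp(-2*I*pi/3) = 0.)
Dimension check: dim(rho) = sum (mult * dim) = 3*1 + 1*1 + 2*1 + 2*1 = 8 = chi_rho(e) = 8.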